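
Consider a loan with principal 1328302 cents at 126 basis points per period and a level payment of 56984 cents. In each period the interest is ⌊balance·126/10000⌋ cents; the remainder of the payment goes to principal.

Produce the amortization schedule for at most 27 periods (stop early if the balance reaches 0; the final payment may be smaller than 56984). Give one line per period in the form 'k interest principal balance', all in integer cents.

1 16736 40248 1288054
2 16229 40755 1247299
3 15715 41269 1206030
4 15195 41789 1164241
5 14669 42315 1121926
6 14136 42848 1079078
7 13596 43388 1035690
8 13049 43935 991755
9 12496 44488 947267
10 11935 45049 902218
11 11367 45617 856601
12 10793 46191 810410
13 10211 46773 763637
14 9621 47363 716274
15 9025 47959 668315
16 8420 48564 619751
17 7808 49176 570575
18 7189 49795 520780
19 6561 50423 470357
20 5926 51058 419299
21 5283 51701 367598
22 4631 52353 315245
23 3972 53012 262233
24 3304 53680 208553
25 2627 54357 154196
26 1942 55042 99154
27 1249 55735 43419

1. interest=⌊1328302·126/10000⌋=16736; principal=56984-16736=40248; balance=1328302-40248=1288054
2. interest=⌊1288054·126/10000⌋=16229; principal=56984-16229=40755; balance=1288054-40755=1247299
3. interest=⌊1247299·126/10000⌋=15715; principal=56984-15715=41269; balance=1247299-41269=1206030
4. interest=⌊1206030·126/10000⌋=15195; principal=56984-15195=41789; balance=1206030-41789=1164241
5. interest=⌊1164241·126/10000⌋=14669; principal=56984-14669=42315; balance=1164241-42315=1121926
6. interest=⌊1121926·126/10000⌋=14136; principal=56984-14136=42848; balance=1121926-42848=1079078
7. interest=⌊1079078·126/10000⌋=13596; principal=56984-13596=43388; balance=1079078-43388=1035690
8. interest=⌊1035690·126/10000⌋=13049; principal=56984-13049=43935; balance=1035690-43935=991755
9. interest=⌊991755·126/10000⌋=12496; principal=56984-12496=44488; balance=991755-44488=947267
10. interest=⌊947267·126/10000⌋=11935; principal=56984-11935=45049; balance=947267-45049=902218
11. interest=⌊902218·126/10000⌋=11367; principal=56984-11367=45617; balance=902218-45617=856601
12. interest=⌊856601·126/10000⌋=10793; principal=56984-10793=46191; balance=856601-46191=810410
13. interest=⌊810410·126/10000⌋=10211; principal=56984-10211=46773; balance=810410-46773=763637
14. interest=⌊763637·126/10000⌋=9621; principal=56984-9621=47363; balance=763637-47363=716274
15. interest=⌊716274·126/10000⌋=9025; principal=56984-9025=47959; balance=716274-47959=668315
16. interest=⌊668315·126/10000⌋=8420; principal=56984-8420=48564; balance=668315-48564=619751
17. interest=⌊619751·126/10000⌋=7808; principal=56984-7808=49176; balance=619751-49176=570575
18. interest=⌊570575·126/10000⌋=7189; principal=56984-7189=49795; balance=570575-49795=520780
19. interest=⌊520780·126/10000⌋=6561; principal=56984-6561=50423; balance=520780-50423=470357
20. interest=⌊470357·126/10000⌋=5926; principal=56984-5926=51058; balance=470357-51058=419299
21. interest=⌊419299·126/10000⌋=5283; principal=56984-5283=51701; balance=419299-51701=367598
22. interest=⌊367598·126/10000⌋=4631; principal=56984-4631=52353; balance=367598-52353=315245
23. interest=⌊315245·126/10000⌋=3972; principal=56984-3972=53012; balance=315245-53012=262233
24. interest=⌊262233·126/10000⌋=3304; principal=56984-3304=53680; balance=262233-53680=208553
25. interest=⌊208553·126/10000⌋=2627; principal=56984-2627=54357; balance=208553-54357=154196
26. interest=⌊154196·126/10000⌋=1942; principal=56984-1942=55042; balance=154196-55042=99154
27. interest=⌊99154·126/10000⌋=1249; principal=56984-1249=55735; balance=99154-55735=43419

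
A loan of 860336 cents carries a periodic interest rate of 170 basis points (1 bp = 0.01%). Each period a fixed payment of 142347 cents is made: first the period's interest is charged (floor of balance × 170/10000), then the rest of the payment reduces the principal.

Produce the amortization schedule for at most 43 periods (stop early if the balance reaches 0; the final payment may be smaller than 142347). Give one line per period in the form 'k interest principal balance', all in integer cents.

1 14625 127722 732614
2 12454 129893 602721
3 10246 132101 470620
4 8000 134347 336273
5 5716 136631 199642
6 3393 138954 60688
7 1031 60688 0

1. interest=⌊860336·170/10000⌋=14625; principal=142347-14625=127722; balance=860336-127722=732614
2. interest=⌊732614·170/10000⌋=12454; principal=142347-12454=129893; balance=732614-129893=602721
3. interest=⌊602721·170/10000⌋=10246; principal=142347-10246=132101; balance=602721-132101=470620
4. interest=⌊470620·170/10000⌋=8000; principal=142347-8000=134347; balance=470620-134347=336273
5. interest=⌊336273·170/10000⌋=5716; principal=142347-5716=136631; balance=336273-136631=199642
6. interest=⌊199642·170/10000⌋=3393; principal=142347-3393=138954; balance=199642-138954=60688
7. interest=⌊60688·170/10000⌋=1031; principal=min(142347-1031,60688)=60688; balance=60688-60688=0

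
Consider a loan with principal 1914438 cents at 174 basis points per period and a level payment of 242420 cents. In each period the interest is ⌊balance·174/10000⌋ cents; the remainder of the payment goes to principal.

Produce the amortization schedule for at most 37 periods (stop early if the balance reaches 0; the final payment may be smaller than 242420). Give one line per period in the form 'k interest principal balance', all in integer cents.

1. interest=⌊1914438·174/10000⌋=33311; principal=242420-33311=209109; balance=1914438-209109=1705329
2. interest=⌊1705329·174/10000⌋=29672; principal=242420-29672=212748; balance=1705329-212748=1492581
3. interest=⌊1492581·174/10000⌋=25970; principal=242420-25970=216450; balance=1492581-216450=1276131
4. interest=⌊1276131·174/10000⌋=22204; principal=242420-22204=220216; balance=1276131-220216=1055915
5. interest=⌊1055915·174/10000⌋=18372; principal=242420-18372=224048; balance=1055915-224048=831867
6. interest=⌊831867·174/10000⌋=14474; principal=242420-14474=227946; balance=831867-227946=603921
7. interest=⌊603921·174/10000⌋=10508; principal=242420-10508=231912; balance=603921-231912=372009
8. interest=⌊372009·174/10000⌋=6472; principal=242420-6472=235948; balance=372009-235948=136061
9. interest=⌊136061·174/10000⌋=2367; principal=min(242420-2367,136061)=136061; balance=136061-136061=0

1 33311 209109 1705329
2 29672 212748 1492581
3 25970 216450 1276131
4 22204 220216 1055915
5 18372 224048 831867
6 14474 227946 603921
7 10508 231912 372009
8 6472 235948 136061
9 2367 136061 0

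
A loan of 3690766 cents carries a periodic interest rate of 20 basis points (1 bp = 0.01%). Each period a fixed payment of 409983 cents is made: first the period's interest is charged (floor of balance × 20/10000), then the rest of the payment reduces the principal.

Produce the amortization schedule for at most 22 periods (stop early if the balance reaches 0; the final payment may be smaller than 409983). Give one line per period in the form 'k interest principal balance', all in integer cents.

1 7381 402602 3288164
2 6576 403407 2884757
3 5769 404214 2480543
4 4961 405022 2075521
5 4151 405832 1669689
6 3339 406644 1263045
7 2526 407457 855588
8 1711 408272 447316
9 894 409089 38227
10 76 38227 0

1. interest=⌊3690766·20/10000⌋=7381; principal=409983-7381=402602; balance=3690766-402602=3288164
2. interest=⌊3288164·20/10000⌋=6576; principal=409983-6576=403407; balance=3288164-403407=2884757
3. interest=⌊2884757·20/10000⌋=5769; principal=409983-5769=404214; balance=2884757-404214=2480543
4. interest=⌊2480543·20/10000⌋=4961; principal=409983-4961=405022; balance=2480543-405022=2075521
5. interest=⌊2075521·20/10000⌋=4151; principal=409983-4151=405832; balance=2075521-405832=1669689
6. interest=⌊1669689·20/10000⌋=3339; principal=409983-3339=406644; balance=1669689-406644=1263045
7. interest=⌊1263045·20/10000⌋=2526; principal=409983-2526=407457; balance=1263045-407457=855588
8. interest=⌊855588·20/10000⌋=1711; principal=409983-1711=408272; balance=855588-408272=447316
9. interest=⌊447316·20/10000⌋=894; principal=409983-894=409089; balance=447316-409089=38227
10. interest=⌊38227·20/10000⌋=76; principal=min(409983-76,38227)=38227; balance=38227-38227=0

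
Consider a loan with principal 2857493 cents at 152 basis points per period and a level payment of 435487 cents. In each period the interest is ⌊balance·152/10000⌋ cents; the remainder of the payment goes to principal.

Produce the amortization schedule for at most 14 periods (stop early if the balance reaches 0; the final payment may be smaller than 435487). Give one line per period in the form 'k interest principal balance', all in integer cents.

1 43433 392054 2465439
2 37474 398013 2067426
3 31424 404063 1663363
4 25283 410204 1253159
5 19048 416439 836720
6 12718 422769 413951
7 6292 413951 0

1. interest=⌊2857493·152/10000⌋=43433; principal=435487-43433=392054; balance=2857493-392054=2465439
2. interest=⌊2465439·152/10000⌋=37474; principal=435487-37474=398013; balance=2465439-398013=2067426
3. interest=⌊2067426·152/10000⌋=31424; principal=435487-31424=404063; balance=2067426-404063=1663363
4. interest=⌊1663363·152/10000⌋=25283; principal=435487-25283=410204; balance=1663363-410204=1253159
5. interest=⌊1253159·152/10000⌋=19048; principal=435487-19048=416439; balance=1253159-416439=836720
6. interest=⌊836720·152/10000⌋=12718; principal=435487-12718=422769; balance=836720-422769=413951
7. interest=⌊413951·152/10000⌋=6292; principal=min(435487-6292,413951)=413951; balance=413951-413951=0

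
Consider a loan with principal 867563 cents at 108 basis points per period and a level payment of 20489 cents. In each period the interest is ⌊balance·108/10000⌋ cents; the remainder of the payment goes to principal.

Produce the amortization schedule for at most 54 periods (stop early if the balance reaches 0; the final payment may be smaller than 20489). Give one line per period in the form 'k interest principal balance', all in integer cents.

1. interest=⌊867563·108/10000⌋=9369; principal=20489-9369=11120; balance=867563-11120=856443
2. interest=⌊856443·108/10000⌋=9249; principal=20489-9249=11240; balance=856443-11240=845203
3. interest=⌊845203·108/10000⌋=9128; principal=20489-9128=11361; balance=845203-11361=833842
4. interest=⌊833842·108/10000⌋=9005; principal=20489-9005=11484; balance=833842-11484=822358
5. interest=⌊822358·108/10000⌋=8881; principal=20489-8881=11608; balance=822358-11608=810750
6. interest=⌊810750·108/10000⌋=8756; principal=20489-8756=11733; balance=810750-11733=799017
7. interest=⌊799017·108/10000⌋=8629; principal=20489-8629=11860; balance=799017-11860=787157
8. interest=⌊787157·108/10000⌋=8501; principal=20489-8501=11988; balance=787157-11988=775169
9. interest=⌊775169·108/10000⌋=8371; principal=20489-8371=12118; balance=775169-12118=763051
10. interest=⌊763051·108/10000⌋=8240; principal=20489-8240=12249; balance=763051-12249=750802
11. interest=⌊750802·108/10000⌋=8108; principal=20489-8108=12381; balance=750802-12381=738421
12. interest=⌊738421·108/10000⌋=7974; principal=20489-7974=12515; balance=738421-12515=725906
13. interest=⌊725906·108/10000⌋=7839; principal=20489-7839=12650; balance=725906-12650=713256
14. interest=⌊713256·108/10000⌋=7703; principal=20489-7703=12786; balance=713256-12786=700470
15. interest=⌊700470·108/10000⌋=7565; principal=20489-7565=12924; balance=700470-12924=687546
16. interest=⌊687546·108/10000⌋=7425; principal=20489-7425=13064; balance=687546-13064=674482
17. interest=⌊674482·108/10000⌋=7284; principal=20489-7284=13205; balance=674482-13205=661277
18. interest=⌊661277·108/10000⌋=7141; principal=20489-7141=13348; balance=661277-13348=647929
19. interest=⌊647929·108/10000⌋=6997; principal=20489-6997=13492; balance=647929-13492=634437
20. interest=⌊634437·108/10000⌋=6851; principal=20489-6851=13638; balance=634437-13638=620799
21. interest=⌊620799·108/10000⌋=6704; principal=20489-6704=13785; balance=620799-13785=607014
22. interest=⌊607014·108/10000⌋=6555; principal=20489-6555=13934; balance=607014-13934=593080
23. interest=⌊593080·108/10000⌋=6405; principal=20489-6405=14084; balance=593080-14084=578996
24. interest=⌊578996·108/10000⌋=6253; principal=20489-6253=14236; balance=578996-14236=564760
25. interest=⌊564760·108/10000⌋=6099; principal=20489-6099=14390; balance=564760-14390=550370
26. interest=⌊550370·108/10000⌋=5943; principal=20489-5943=14546; balance=550370-14546=535824
27. interest=⌊535824·108/10000⌋=5786; principal=20489-5786=14703; balance=535824-14703=521121
28. interest=⌊521121·108/10000⌋=5628; principal=20489-5628=14861; balance=521121-14861=506260
29. interest=⌊506260·108/10000⌋=5467; principal=20489-5467=15022; balance=506260-15022=491238
30. interest=⌊491238·108/10000⌋=5305; principal=20489-5305=15184; balance=491238-15184=476054
31. interest=⌊476054·108/10000⌋=5141; principal=20489-5141=15348; balance=476054-15348=460706
32. interest=⌊460706·108/10000⌋=4975; principal=20489-4975=15514; balance=460706-15514=445192
33. interest=⌊445192·108/10000⌋=4808; principal=20489-4808=15681; balance=445192-15681=429511
34. interest=⌊429511·108/10000⌋=4638; principal=20489-4638=15851; balance=429511-15851=413660
35. interest=⌊413660·108/10000⌋=4467; principal=20489-4467=16022; balance=413660-16022=397638
36. interest=⌊397638·108/10000⌋=4294; principal=20489-4294=16195; balance=397638-16195=381443
37. interest=⌊381443·108/10000⌋=4119; principal=20489-4119=16370; balance=381443-16370=365073
38. interest=⌊365073·108/10000⌋=3942; principal=20489-3942=16547; balance=365073-16547=348526
39. interest=⌊348526·108/10000⌋=3764; principal=20489-3764=16725; balance=348526-16725=331801
40. interest=⌊331801·108/10000⌋=3583; principal=20489-3583=16906; balance=331801-16906=314895
41. interest=⌊314895·108/10000⌋=3400; principal=20489-3400=17089; balance=314895-17089=297806
42. interest=⌊297806·108/10000⌋=3216; principal=20489-3216=17273; balance=297806-17273=280533
43. interest=⌊280533·108/10000⌋=3029; principal=20489-3029=17460; balance=280533-17460=263073
44. interest=⌊263073·108/10000⌋=2841; principal=20489-2841=17648; balance=263073-17648=245425
45. interest=⌊245425·108/10000⌋=2650; principal=20489-2650=17839; balance=245425-17839=227586
46. interest=⌊227586·108/10000⌋=2457; principal=20489-2457=18032; balance=227586-18032=209554
47. interest=⌊209554·108/10000⌋=2263; principal=20489-2263=18226; balance=209554-18226=191328
48. interest=⌊191328·108/10000⌋=2066; principal=20489-2066=18423; balance=191328-18423=172905
49. interest=⌊172905·108/10000⌋=1867; principal=20489-1867=18622; balance=172905-18622=154283
50. interest=⌊154283·108/10000⌋=1666; principal=20489-1666=18823; balance=154283-18823=135460
51. interest=⌊135460·108/10000⌋=1462; principal=20489-1462=19027; balance=135460-19027=116433
52. interest=⌊116433·108/10000⌋=1257; principal=20489-1257=19232; balance=116433-19232=97201
53. interest=⌊97201·108/10000⌋=1049; principal=20489-1049=19440; balance=97201-19440=77761
54. interest=⌊77761·108/10000⌋=839; principal=20489-839=19650; balance=77761-19650=58111

1 9369 11120 856443
2 9249 11240 845203
3 9128 11361 833842
4 9005 11484 822358
5 8881 11608 810750
6 8756 11733 799017
7 8629 11860 787157
8 8501 11988 775169
9 8371 12118 763051
10 8240 12249 750802
11 8108 12381 738421
12 7974 12515 725906
13 7839 12650 713256
14 7703 12786 700470
15 7565 12924 687546
16 7425 13064 674482
17 7284 13205 661277
18 7141 13348 647929
19 6997 13492 634437
20 6851 13638 620799
21 6704 13785 607014
22 6555 13934 593080
23 6405 14084 578996
24 6253 14236 564760
25 6099 14390 550370
26 5943 14546 535824
27 5786 14703 521121
28 5628 14861 506260
29 5467 15022 491238
30 5305 15184 476054
31 5141 15348 460706
32 4975 15514 445192
33 4808 15681 429511
34 4638 15851 413660
35 4467 16022 397638
36 4294 16195 381443
37 4119 16370 365073
38 3942 16547 348526
39 3764 16725 331801
40 3583 16906 314895
41 3400 17089 297806
42 3216 17273 280533
43 3029 17460 263073
44 2841 17648 245425
45 2650 17839 227586
46 2457 18032 209554
47 2263 18226 191328
48 2066 18423 172905
49 1867 18622 154283
50 1666 18823 135460
51 1462 19027 116433
52 1257 19232 97201
53 1049 19440 77761
54 839 19650 58111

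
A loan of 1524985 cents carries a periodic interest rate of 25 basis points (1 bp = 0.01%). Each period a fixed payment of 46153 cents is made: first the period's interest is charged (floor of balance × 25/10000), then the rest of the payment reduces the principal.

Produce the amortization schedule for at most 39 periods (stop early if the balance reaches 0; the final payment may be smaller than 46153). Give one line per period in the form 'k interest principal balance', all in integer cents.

1 3812 42341 1482644
2 3706 42447 1440197
3 3600 42553 1397644
4 3494 42659 1354985
5 3387 42766 1312219
6 3280 42873 1269346
7 3173 42980 1226366
8 3065 43088 1183278
9 2958 43195 1140083
10 2850 43303 1096780
11 2741 43412 1053368
12 2633 43520 1009848
13 2524 43629 966219
14 2415 43738 922481
15 2306 43847 878634
16 2196 43957 834677
17 2086 44067 790610
18 1976 44177 746433
19 1866 44287 702146
20 1755 44398 657748
21 1644 44509 613239
22 1533 44620 568619
23 1421 44732 523887
24 1309 44844 479043
25 1197 44956 434087
26 1085 45068 389019
27 972 45181 343838
28 859 45294 298544
29 746 45407 253137
30 632 45521 207616
31 519 45634 161982
32 404 45749 116233
33 290 45863 70370
34 175 45978 24392
35 60 24392 0

1. interest=⌊1524985·25/10000⌋=3812; principal=46153-3812=42341; balance=1524985-42341=1482644
2. interest=⌊1482644·25/10000⌋=3706; principal=46153-3706=42447; balance=1482644-42447=1440197
3. interest=⌊1440197·25/10000⌋=3600; principal=46153-3600=42553; balance=1440197-42553=1397644
4. interest=⌊1397644·25/10000⌋=3494; principal=46153-3494=42659; balance=1397644-42659=1354985
5. interest=⌊1354985·25/10000⌋=3387; principal=46153-3387=42766; balance=1354985-42766=1312219
6. interest=⌊1312219·25/10000⌋=3280; principal=46153-3280=42873; balance=1312219-42873=1269346
7. interest=⌊1269346·25/10000⌋=3173; principal=46153-3173=42980; balance=1269346-42980=1226366
8. interest=⌊1226366·25/10000⌋=3065; principal=46153-3065=43088; balance=1226366-43088=1183278
9. interest=⌊1183278·25/10000⌋=2958; principal=46153-2958=43195; balance=1183278-43195=1140083
10. interest=⌊1140083·25/10000⌋=2850; principal=46153-2850=43303; balance=1140083-43303=1096780
11. interest=⌊1096780·25/10000⌋=2741; principal=46153-2741=43412; balance=1096780-43412=1053368
12. interest=⌊1053368·25/10000⌋=2633; principal=46153-2633=43520; balance=1053368-43520=1009848
13. interest=⌊1009848·25/10000⌋=2524; principal=46153-2524=43629; balance=1009848-43629=966219
14. interest=⌊966219·25/10000⌋=2415; principal=46153-2415=43738; balance=966219-43738=922481
15. interest=⌊922481·25/10000⌋=2306; principal=46153-2306=43847; balance=922481-43847=878634
16. interest=⌊878634·25/10000⌋=2196; principal=46153-2196=43957; balance=878634-43957=834677
17. interest=⌊834677·25/10000⌋=2086; principal=46153-2086=44067; balance=834677-44067=790610
18. interest=⌊790610·25/10000⌋=1976; principal=46153-1976=44177; balance=790610-44177=746433
19. interest=⌊746433·25/10000⌋=1866; principal=46153-1866=44287; balance=746433-44287=702146
20. interest=⌊702146·25/10000⌋=1755; principal=46153-1755=44398; balance=702146-44398=657748
21. interest=⌊657748·25/10000⌋=1644; principal=46153-1644=44509; balance=657748-44509=613239
22. interest=⌊613239·25/10000⌋=1533; principal=46153-1533=44620; balance=613239-44620=568619
23. interest=⌊568619·25/10000⌋=1421; principal=46153-1421=44732; balance=568619-44732=523887
24. interest=⌊523887·25/10000⌋=1309; principal=46153-1309=44844; balance=523887-44844=479043
25. interest=⌊479043·25/10000⌋=1197; principal=46153-1197=44956; balance=479043-44956=434087
26. interest=⌊434087·25/10000⌋=1085; principal=46153-1085=45068; balance=434087-45068=389019
27. interest=⌊389019·25/10000⌋=972; principal=46153-972=45181; balance=389019-45181=343838
28. interest=⌊343838·25/10000⌋=859; principal=46153-859=45294; balance=343838-45294=298544
29. interest=⌊298544·25/10000⌋=746; principal=46153-746=45407; balance=298544-45407=253137
30. interest=⌊253137·25/10000⌋=632; principal=46153-632=45521; balance=253137-45521=207616
31. interest=⌊207616·25/10000⌋=519; principal=46153-519=45634; balance=207616-45634=161982
32. interest=⌊161982·25/10000⌋=404; principal=46153-404=45749; balance=161982-45749=116233
33. interest=⌊116233·25/10000⌋=290; principal=46153-290=45863; balance=116233-45863=70370
34. interest=⌊70370·25/10000⌋=175; principal=46153-175=45978; balance=70370-45978=24392
35. interest=⌊24392·25/10000⌋=60; principal=min(46153-60,24392)=24392; balance=24392-24392=0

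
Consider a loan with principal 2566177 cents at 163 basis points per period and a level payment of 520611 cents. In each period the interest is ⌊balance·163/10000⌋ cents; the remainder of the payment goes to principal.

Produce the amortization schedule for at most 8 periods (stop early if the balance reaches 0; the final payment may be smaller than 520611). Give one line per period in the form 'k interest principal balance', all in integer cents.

1. interest=⌊2566177·163/10000⌋=41828; principal=520611-41828=478783; balance=2566177-478783=2087394
2. interest=⌊2087394·163/10000⌋=34024; principal=520611-34024=486587; balance=2087394-486587=1600807
3. interest=⌊1600807·163/10000⌋=26093; principal=520611-26093=494518; balance=1600807-494518=1106289
4. interest=⌊1106289·163/10000⌋=18032; principal=520611-18032=502579; balance=1106289-502579=603710
5. interest=⌊603710·163/10000⌋=9840; principal=520611-9840=510771; balance=603710-510771=92939
6. interest=⌊92939·163/10000⌋=1514; principal=min(520611-1514,92939)=92939; balance=92939-92939=0

1 41828 478783 2087394
2 34024 486587 1600807
3 26093 494518 1106289
4 18032 502579 603710
5 9840 510771 92939
6 1514 92939 0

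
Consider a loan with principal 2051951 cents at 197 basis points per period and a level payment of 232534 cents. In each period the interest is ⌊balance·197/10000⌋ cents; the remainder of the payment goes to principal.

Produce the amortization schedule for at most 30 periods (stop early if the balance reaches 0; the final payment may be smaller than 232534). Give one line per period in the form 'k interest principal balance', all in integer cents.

1. interest=⌊2051951·197/10000⌋=40423; principal=232534-40423=192111; balance=2051951-192111=1859840
2. interest=⌊1859840·197/10000⌋=36638; principal=232534-36638=195896; balance=1859840-195896=1663944
3. interest=⌊1663944·197/10000⌋=32779; principal=232534-32779=199755; balance=1663944-199755=1464189
4. interest=⌊1464189·197/10000⌋=28844; principal=232534-28844=203690; balance=1464189-203690=1260499
5. interest=⌊1260499·197/10000⌋=24831; principal=232534-24831=207703; balance=1260499-207703=1052796
6. interest=⌊1052796·197/10000⌋=20740; principal=232534-20740=211794; balance=1052796-211794=841002
7. interest=⌊841002·197/10000⌋=16567; principal=232534-16567=215967; balance=841002-215967=625035
8. interest=⌊625035·197/10000⌋=12313; principal=232534-12313=220221; balance=625035-220221=404814
9. interest=⌊404814·197/10000⌋=7974; principal=232534-7974=224560; balance=404814-224560=180254
10. interest=⌊180254·197/10000⌋=3551; principal=min(232534-3551,180254)=180254; balance=180254-180254=0

1 40423 192111 1859840
2 36638 195896 1663944
3 32779 199755 1464189
4 28844 203690 1260499
5 24831 207703 1052796
6 20740 211794 841002
7 16567 215967 625035
8 12313 220221 404814
9 7974 224560 180254
10 3551 180254 0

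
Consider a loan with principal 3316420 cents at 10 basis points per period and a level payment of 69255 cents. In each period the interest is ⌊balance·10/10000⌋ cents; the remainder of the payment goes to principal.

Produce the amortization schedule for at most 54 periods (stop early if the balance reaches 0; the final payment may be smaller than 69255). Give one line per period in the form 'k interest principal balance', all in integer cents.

1. interest=⌊3316420·10/10000⌋=3316; principal=69255-3316=65939; balance=3316420-65939=3250481
2. interest=⌊3250481·10/10000⌋=3250; principal=69255-3250=66005; balance=3250481-66005=3184476
3. interest=⌊3184476·10/10000⌋=3184; principal=69255-3184=66071; balance=3184476-66071=3118405
4. interest=⌊3118405·10/10000⌋=3118; principal=69255-3118=66137; balance=3118405-66137=3052268
5. interest=⌊3052268·10/10000⌋=3052; principal=69255-3052=66203; balance=3052268-66203=2986065
6. interest=⌊2986065·10/10000⌋=2986; principal=69255-2986=66269; balance=2986065-66269=2919796
7. interest=⌊2919796·10/10000⌋=2919; principal=69255-2919=66336; balance=2919796-66336=2853460
8. interest=⌊2853460·10/10000⌋=2853; principal=69255-2853=66402; balance=2853460-66402=2787058
9. interest=⌊2787058·10/10000⌋=2787; principal=69255-2787=66468; balance=2787058-66468=2720590
10. interest=⌊2720590·10/10000⌋=2720; principal=69255-2720=66535; balance=2720590-66535=2654055
11. interest=⌊2654055·10/10000⌋=2654; principal=69255-2654=66601; balance=2654055-66601=2587454
12. interest=⌊2587454·10/10000⌋=2587; principal=69255-2587=66668; balance=2587454-66668=2520786
13. interest=⌊2520786·10/10000⌋=2520; principal=69255-2520=66735; balance=2520786-66735=2454051
14. interest=⌊2454051·10/10000⌋=2454; principal=69255-2454=66801; balance=2454051-66801=2387250
15. interest=⌊2387250·10/10000⌋=2387; principal=69255-2387=66868; balance=2387250-66868=2320382
16. interest=⌊2320382·10/10000⌋=2320; principal=69255-2320=66935; balance=2320382-66935=2253447
17. interest=⌊2253447·10/10000⌋=2253; principal=69255-2253=67002; balance=2253447-67002=2186445
18. interest=⌊2186445·10/10000⌋=2186; principal=69255-2186=67069; balance=2186445-67069=2119376
19. interest=⌊2119376·10/10000⌋=2119; principal=69255-2119=67136; balance=2119376-67136=2052240
20. interest=⌊2052240·10/10000⌋=2052; principal=69255-2052=67203; balance=2052240-67203=1985037
21. interest=⌊1985037·10/10000⌋=1985; principal=69255-1985=67270; balance=1985037-67270=1917767
22. interest=⌊1917767·10/10000⌋=1917; principal=69255-1917=67338; balance=1917767-67338=1850429
23. interest=⌊1850429·10/10000⌋=1850; principal=69255-1850=67405; balance=1850429-67405=1783024
24. interest=⌊1783024·10/10000⌋=1783; principal=69255-1783=67472; balance=1783024-67472=1715552
25. interest=⌊1715552·10/10000⌋=1715; principal=69255-1715=67540; balance=1715552-67540=1648012
26. interest=⌊1648012·10/10000⌋=1648; principal=69255-1648=67607; balance=1648012-67607=1580405
27. interest=⌊1580405·10/10000⌋=1580; principal=69255-1580=67675; balance=1580405-67675=1512730
28. interest=⌊1512730·10/10000⌋=1512; principal=69255-1512=67743; balance=1512730-67743=1444987
29. interest=⌊1444987·10/10000⌋=1444; principal=69255-1444=67811; balance=1444987-67811=1377176
30. interest=⌊1377176·10/10000⌋=1377; principal=69255-1377=67878; balance=1377176-67878=1309298
31. interest=⌊1309298·10/10000⌋=1309; principal=69255-1309=67946; balance=1309298-67946=1241352
32. interest=⌊1241352·10/10000⌋=1241; principal=69255-1241=68014; balance=1241352-68014=1173338
33. interest=⌊1173338·10/10000⌋=1173; principal=69255-1173=68082; balance=1173338-68082=1105256
34. interest=⌊1105256·10/10000⌋=1105; principal=69255-1105=68150; balance=1105256-68150=1037106
35. interest=⌊1037106·10/10000⌋=1037; principal=69255-1037=68218; balance=1037106-68218=968888
36. interest=⌊968888·10/10000⌋=968; principal=69255-968=68287; balance=968888-68287=900601
37. interest=⌊900601·10/10000⌋=900; principal=69255-900=68355; balance=900601-68355=832246
38. interest=⌊832246·10/10000⌋=832; principal=69255-832=68423; balance=832246-68423=763823
39. interest=⌊763823·10/10000⌋=763; principal=69255-763=68492; balance=763823-68492=695331
40. interest=⌊695331·10/10000⌋=695; principal=69255-695=68560; balance=695331-68560=626771
41. interest=⌊626771·10/10000⌋=626; principal=69255-626=68629; balance=626771-68629=558142
42. interest=⌊558142·10/10000⌋=558; principal=69255-558=68697; balance=558142-68697=489445
43. interest=⌊489445·10/10000⌋=489; principal=69255-489=68766; balance=489445-68766=420679
44. interest=⌊420679·10/10000⌋=420; principal=69255-420=68835; balance=420679-68835=351844
45. interest=⌊351844·10/10000⌋=351; principal=69255-351=68904; balance=351844-68904=282940
46. interest=⌊282940·10/10000⌋=282; principal=69255-282=68973; balance=282940-68973=213967
47. interest=⌊213967·10/10000⌋=213; principal=69255-213=69042; balance=213967-69042=144925
48. interest=⌊144925·10/10000⌋=144; principal=69255-144=69111; balance=144925-69111=75814
49. interest=⌊75814·10/10000⌋=75; principal=69255-75=69180; balance=75814-69180=6634
50. interest=⌊6634·10/10000⌋=6; principal=min(69255-6,6634)=6634; balance=6634-6634=0

1 3316 65939 3250481
2 3250 66005 3184476
3 3184 66071 3118405
4 3118 66137 3052268
5 3052 66203 2986065
6 2986 66269 2919796
7 2919 66336 2853460
8 2853 66402 2787058
9 2787 66468 2720590
10 2720 66535 2654055
11 2654 66601 2587454
12 2587 66668 2520786
13 2520 66735 2454051
14 2454 66801 2387250
15 2387 66868 2320382
16 2320 66935 2253447
17 2253 67002 2186445
18 2186 67069 2119376
19 2119 67136 2052240
20 2052 67203 1985037
21 1985 67270 1917767
22 1917 67338 1850429
23 1850 67405 1783024
24 1783 67472 1715552
25 1715 67540 1648012
26 1648 67607 1580405
27 1580 67675 1512730
28 1512 67743 1444987
29 1444 67811 1377176
30 1377 67878 1309298
31 1309 67946 1241352
32 1241 68014 1173338
33 1173 68082 1105256
34 1105 68150 1037106
35 1037 68218 968888
36 968 68287 900601
37 900 68355 832246
38 832 68423 763823
39 763 68492 695331
40 695 68560 626771
41 626 68629 558142
42 558 68697 489445
43 489 68766 420679
44 420 68835 351844
45 351 68904 282940
46 282 68973 213967
47 213 69042 144925
48 144 69111 75814
49 75 69180 6634
50 6 6634 0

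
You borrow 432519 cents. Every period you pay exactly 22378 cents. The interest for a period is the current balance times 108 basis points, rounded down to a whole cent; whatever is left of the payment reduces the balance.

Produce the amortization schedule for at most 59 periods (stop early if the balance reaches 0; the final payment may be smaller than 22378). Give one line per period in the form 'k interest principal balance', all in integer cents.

1. interest=⌊432519·108/10000⌋=4671; principal=22378-4671=17707; balance=432519-17707=414812
2. interest=⌊414812·108/10000⌋=4479; principal=22378-4479=17899; balance=414812-17899=396913
3. interest=⌊396913·108/10000⌋=4286; principal=22378-4286=18092; balance=396913-18092=378821
4. interest=⌊378821·108/10000⌋=4091; principal=22378-4091=18287; balance=378821-18287=360534
5. interest=⌊360534·108/10000⌋=3893; principal=22378-3893=18485; balance=360534-18485=342049
6. interest=⌊342049·108/10000⌋=3694; principal=22378-3694=18684; balance=342049-18684=323365
7. interest=⌊323365·108/10000⌋=3492; principal=22378-3492=18886; balance=323365-18886=304479
8. interest=⌊304479·108/10000⌋=3288; principal=22378-3288=19090; balance=304479-19090=285389
9. interest=⌊285389·108/10000⌋=3082; principal=22378-3082=19296; balance=285389-19296=266093
10. interest=⌊266093·108/10000⌋=2873; principal=22378-2873=19505; balance=266093-19505=246588
11. interest=⌊246588·108/10000⌋=2663; principal=22378-2663=19715; balance=246588-19715=226873
12. interest=⌊226873·108/10000⌋=2450; principal=22378-2450=19928; balance=226873-19928=206945
13. interest=⌊206945·108/10000⌋=2235; principal=22378-2235=20143; balance=206945-20143=186802
14. interest=⌊186802·108/10000⌋=2017; principal=22378-2017=20361; balance=186802-20361=166441
15. interest=⌊166441·108/10000⌋=1797; principal=22378-1797=20581; balance=166441-20581=145860
16. interest=⌊145860·108/10000⌋=1575; principal=22378-1575=20803; balance=145860-20803=125057
17. interest=⌊125057·108/10000⌋=1350; principal=22378-1350=21028; balance=125057-21028=104029
18. interest=⌊104029·108/10000⌋=1123; principal=22378-1123=21255; balance=104029-21255=82774
19. interest=⌊82774·108/10000⌋=893; principal=22378-893=21485; balance=82774-21485=61289
20. interest=⌊61289·108/10000⌋=661; principal=22378-661=21717; balance=61289-21717=39572
21. interest=⌊39572·108/10000⌋=427; principal=22378-427=21951; balance=39572-21951=17621
22. interest=⌊17621·108/10000⌋=190; principal=min(22378-190,17621)=17621; balance=17621-17621=0

1 4671 17707 414812
2 4479 17899 396913
3 4286 18092 378821
4 4091 18287 360534
5 3893 18485 342049
6 3694 18684 323365
7 3492 18886 304479
8 3288 19090 285389
9 3082 19296 266093
10 2873 19505 246588
11 2663 19715 226873
12 2450 19928 206945
13 2235 20143 186802
14 2017 20361 166441
15 1797 20581 145860
16 1575 20803 125057
17 1350 21028 104029
18 1123 21255 82774
19 893 21485 61289
20 661 21717 39572
21 427 21951 17621
22 190 17621 0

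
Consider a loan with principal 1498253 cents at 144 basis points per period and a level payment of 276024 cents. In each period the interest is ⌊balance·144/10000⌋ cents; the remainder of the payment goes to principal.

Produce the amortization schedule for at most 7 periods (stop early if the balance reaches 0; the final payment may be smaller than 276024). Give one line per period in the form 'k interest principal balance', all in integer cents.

1 21574 254450 1243803
2 17910 258114 985689
3 14193 261831 723858
4 10423 265601 458257
5 6598 269426 188831
6 2719 188831 0

1. interest=⌊1498253·144/10000⌋=21574; principal=276024-21574=254450; balance=1498253-254450=1243803
2. interest=⌊1243803·144/10000⌋=17910; principal=276024-17910=258114; balance=1243803-258114=985689
3. interest=⌊985689·144/10000⌋=14193; principal=276024-14193=261831; balance=985689-261831=723858
4. interest=⌊723858·144/10000⌋=10423; principal=276024-10423=265601; balance=723858-265601=458257
5. interest=⌊458257·144/10000⌋=6598; principal=276024-6598=269426; balance=458257-269426=188831
6. interest=⌊188831·144/10000⌋=2719; principal=min(276024-2719,188831)=188831; balance=188831-188831=0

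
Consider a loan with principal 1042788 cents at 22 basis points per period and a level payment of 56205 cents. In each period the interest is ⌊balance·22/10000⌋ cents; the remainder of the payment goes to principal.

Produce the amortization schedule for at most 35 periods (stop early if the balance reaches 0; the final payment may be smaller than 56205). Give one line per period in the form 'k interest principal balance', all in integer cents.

1. interest=⌊1042788·22/10000⌋=2294; principal=56205-2294=53911; balance=1042788-53911=988877
2. interest=⌊988877·22/10000⌋=2175; principal=56205-2175=54030; balance=988877-54030=934847
3. interest=⌊934847·22/10000⌋=2056; principal=56205-2056=54149; balance=934847-54149=880698
4. interest=⌊880698·22/10000⌋=1937; principal=56205-1937=54268; balance=880698-54268=826430
5. interest=⌊826430·22/10000⌋=1818; principal=56205-1818=54387; balance=826430-54387=772043
6. interest=⌊772043·22/10000⌋=1698; principal=56205-1698=54507; balance=772043-54507=717536
7. interest=⌊717536·22/10000⌋=1578; principal=56205-1578=54627; balance=717536-54627=662909
8. interest=⌊662909·22/10000⌋=1458; principal=56205-1458=54747; balance=662909-54747=608162
9. interest=⌊608162·22/10000⌋=1337; principal=56205-1337=54868; balance=608162-54868=553294
10. interest=⌊553294·22/10000⌋=1217; principal=56205-1217=54988; balance=553294-54988=498306
11. interest=⌊498306·22/10000⌋=1096; principal=56205-1096=55109; balance=498306-55109=443197
12. interest=⌊443197·22/10000⌋=975; principal=56205-975=55230; balance=443197-55230=387967
13. interest=⌊387967·22/10000⌋=853; principal=56205-853=55352; balance=387967-55352=332615
14. interest=⌊332615·22/10000⌋=731; principal=56205-731=55474; balance=332615-55474=277141
15. interest=⌊277141·22/10000⌋=609; principal=56205-609=55596; balance=277141-55596=221545
16. interest=⌊221545·22/10000⌋=487; principal=56205-487=55718; balance=221545-55718=165827
17. interest=⌊165827·22/10000⌋=364; principal=56205-364=55841; balance=165827-55841=109986
18. interest=⌊109986·22/10000⌋=241; principal=56205-241=55964; balance=109986-55964=54022
19. interest=⌊54022·22/10000⌋=118; principal=min(56205-118,54022)=54022; balance=54022-54022=0

1 2294 53911 988877
2 2175 54030 934847
3 2056 54149 880698
4 1937 54268 826430
5 1818 54387 772043
6 1698 54507 717536
7 1578 54627 662909
8 1458 54747 608162
9 1337 54868 553294
10 1217 54988 498306
11 1096 55109 443197
12 975 55230 387967
13 853 55352 332615
14 731 55474 277141
15 609 55596 221545
16 487 55718 165827
17 364 55841 109986
18 241 55964 54022
19 118 54022 0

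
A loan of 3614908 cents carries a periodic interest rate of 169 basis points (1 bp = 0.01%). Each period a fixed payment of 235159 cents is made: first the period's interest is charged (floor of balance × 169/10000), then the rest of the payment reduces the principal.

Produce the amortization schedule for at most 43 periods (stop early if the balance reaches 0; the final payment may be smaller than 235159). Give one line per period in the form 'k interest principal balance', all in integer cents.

1 61091 174068 3440840
2 58150 177009 3263831
3 55158 180001 3083830
4 52116 183043 2900787
5 49023 186136 2714651
6 45877 189282 2525369
7 42678 192481 2332888
8 39425 195734 2137154
9 36117 199042 1938112
10 32754 202405 1735707
11 29333 205826 1529881
12 25854 209305 1320576
13 22317 212842 1107734
14 18720 216439 891295
15 15062 220097 671198
16 11343 223816 447382
17 7560 227599 219783
18 3714 219783 0

1. interest=⌊3614908·169/10000⌋=61091; principal=235159-61091=174068; balance=3614908-174068=3440840
2. interest=⌊3440840·169/10000⌋=58150; principal=235159-58150=177009; balance=3440840-177009=3263831
3. interest=⌊3263831·169/10000⌋=55158; principal=235159-55158=180001; balance=3263831-180001=3083830
4. interest=⌊3083830·169/10000⌋=52116; principal=235159-52116=183043; balance=3083830-183043=2900787
5. interest=⌊2900787·169/10000⌋=49023; principal=235159-49023=186136; balance=2900787-186136=2714651
6. interest=⌊2714651·169/10000⌋=45877; principal=235159-45877=189282; balance=2714651-189282=2525369
7. interest=⌊2525369·169/10000⌋=42678; principal=235159-42678=192481; balance=2525369-192481=2332888
8. interest=⌊2332888·169/10000⌋=39425; principal=235159-39425=195734; balance=2332888-195734=2137154
9. interest=⌊2137154·169/10000⌋=36117; principal=235159-36117=199042; balance=2137154-199042=1938112
10. interest=⌊1938112·169/10000⌋=32754; principal=235159-32754=202405; balance=1938112-202405=1735707
11. interest=⌊1735707·169/10000⌋=29333; principal=235159-29333=205826; balance=1735707-205826=1529881
12. interest=⌊1529881·169/10000⌋=25854; principal=235159-25854=209305; balance=1529881-209305=1320576
13. interest=⌊1320576·169/10000⌋=22317; principal=235159-22317=212842; balance=1320576-212842=1107734
14. interest=⌊1107734·169/10000⌋=18720; principal=235159-18720=216439; balance=1107734-216439=891295
15. interest=⌊891295·169/10000⌋=15062; principal=235159-15062=220097; balance=891295-220097=671198
16. interest=⌊671198·169/10000⌋=11343; principal=235159-11343=223816; balance=671198-223816=447382
17. interest=⌊447382·169/10000⌋=7560; principal=235159-7560=227599; balance=447382-227599=219783
18. interest=⌊219783·169/10000⌋=3714; principal=min(235159-3714,219783)=219783; balance=219783-219783=0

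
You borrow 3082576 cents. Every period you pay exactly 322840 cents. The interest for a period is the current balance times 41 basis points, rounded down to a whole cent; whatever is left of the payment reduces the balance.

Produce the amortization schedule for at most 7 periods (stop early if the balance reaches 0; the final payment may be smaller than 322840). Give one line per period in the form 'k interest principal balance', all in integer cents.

1 12638 310202 2772374
2 11366 311474 2460900
3 10089 312751 2148149
4 8807 314033 1834116
5 7519 315321 1518795
6 6227 316613 1202182
7 4928 317912 884270

1. interest=⌊3082576·41/10000⌋=12638; principal=322840-12638=310202; balance=3082576-310202=2772374
2. interest=⌊2772374·41/10000⌋=11366; principal=322840-11366=311474; balance=2772374-311474=2460900
3. interest=⌊2460900·41/10000⌋=10089; principal=322840-10089=312751; balance=2460900-312751=2148149
4. interest=⌊2148149·41/10000⌋=8807; principal=322840-8807=314033; balance=2148149-314033=1834116
5. interest=⌊1834116·41/10000⌋=7519; principal=322840-7519=315321; balance=1834116-315321=1518795
6. interest=⌊1518795·41/10000⌋=6227; principal=322840-6227=316613; balance=1518795-316613=1202182
7. interest=⌊1202182·41/10000⌋=4928; principal=322840-4928=317912; balance=1202182-317912=884270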